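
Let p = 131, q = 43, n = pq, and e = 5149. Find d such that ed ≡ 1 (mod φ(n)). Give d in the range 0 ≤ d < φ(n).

φ(n) = (p−1)(q−1) = 130·42 = 5460.
Need d with 5149·d ≡ 1 (mod 5460). Apply the extended Euclidean algorithm:
5460 = 1·5149 + 311
5149 = 16·311 + 173
311 = 1·173 + 138
173 = 1·138 + 35
138 = 3·35 + 33
35 = 1·33 + 2
33 = 16·2 + 1
2 = 2·1 + 0
Back-substitute:
1 = 33 − 16·2
1 = −16·35 + 17·33
1 = 17·138 − 67·35
1 = −67·173 + 84·138
1 = 84·311 − 151·173
1 = −151·5149 + 2500·311
1 = 2500·5460 − 2651·5149
So 5149·(-2651) ≡ 1 (mod 5460), hence d ≡ -2651 ≡ 2809 (mod 5460).

2809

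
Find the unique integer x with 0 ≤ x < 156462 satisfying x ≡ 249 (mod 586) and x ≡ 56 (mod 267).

Write x = 249 + 586·k. Then 586·k ≡ 56 − 249 ≡ 74 (mod 267).
Need 586⁻¹ mod 267. Extended Euclid on (267, 52):
267 = 5×52 + 7
52 = 7×7 + 3
7 = 2×3 + 1
3 = 3×1 + 0
Back-substitute:
1 = 7 − 2·3
1 = −2·52 + 15·7
1 = 15·267 − 77·52
586⁻¹ ≡ 190 (mod 267), so k ≡ 190·74 ≡ 176 (mod 267).
x = 249 + 586·176 = 103385.

103385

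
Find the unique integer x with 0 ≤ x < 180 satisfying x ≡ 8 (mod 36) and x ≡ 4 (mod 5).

Write x = 8 + 36·k. Then 36·k ≡ 4 − 8 ≡ 1 (mod 5).
Need 36⁻¹ mod 5. Extended Euclid on (5, 1):
5 = 5·1 + 0
36⁻¹ ≡ 1 (mod 5), so k ≡ 1·1 ≡ 1 (mod 5).
x = 8 + 36·1 = 44.

44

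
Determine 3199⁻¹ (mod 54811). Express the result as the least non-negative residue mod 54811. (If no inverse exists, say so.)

22411

gcd(54811, 3199) by repeated division:
54811 = 17·3199 + 428
3199 = 7·428 + 203
428 = 2·203 + 22
203 = 9·22 + 5
22 = 4·5 + 2
5 = 2·2 + 1
2 = 2·1 + 0
gcd = 1, so the inverse exists. Back-substitute:
1 = 5 − 2·2
1 = −2·22 + 9·5
1 = 9·203 − 83·22
1 = −83·428 + 175·203
1 = 175·3199 − 1308·428
1 = −1308·54811 + 22411·3199
So 3199·22411 ≡ 1 (mod 54811).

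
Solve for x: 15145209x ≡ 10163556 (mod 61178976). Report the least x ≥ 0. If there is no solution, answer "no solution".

1430244

First find gcd(15145209, 61178976):
61178976 = 4·15145209 + 598140
15145209 = 25·598140 + 191709
598140 = 3·191709 + 23013
191709 = 8·23013 + 7605
23013 = 3·7605 + 198
7605 = 38·198 + 81
198 = 2·81 + 36
81 = 2·36 + 9
36 = 4·9 + 0
gcd = 9 and 9 | 10163556, so solutions exist. Divide through by 9: 1682801x ≡ 1129284 (mod 6797664).
Now find 1682801⁻¹ mod 6797664:
6797664 = 4·1682801 + 66460
1682801 = 25·66460 + 21301
66460 = 3·21301 + 2557
21301 = 8·2557 + 845
2557 = 3·845 + 22
845 = 38·22 + 9
22 = 2·9 + 4
9 = 2·4 + 1
4 = 4·1 + 0
Back-substitute:
1 = 9 − 2·4
1 = −2·22 + 5·9
1 = 5·845 − 192·22
1 = −192·2557 + 581·845
1 = 581·21301 − 4840·2557
1 = −4840·66460 + 15101·21301
1 = 15101·1682801 − 382365·66460
1 = −382365·6797664 + 1544561·1682801
So 1682801⁻¹ ≡ 1544561 (mod 6797664).
Then x ≡ 1544561·1129284 ≡ 1430244 (mod 6797664); the smallest non-negative solution is x = 1430244.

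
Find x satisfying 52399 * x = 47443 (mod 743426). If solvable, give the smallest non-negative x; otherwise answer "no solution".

592029

First find gcd(52399, 743426):
743426 = 14·52399 + 9840
52399 = 5·9840 + 3199
9840 = 3·3199 + 243
3199 = 13·243 + 40
243 = 6·40 + 3
40 = 13·3 + 1
3 = 3·1 + 0
gcd = 1, so a unique solution mod 743426 exists.
Back-substitute for the Bézout coefficients:
1 = 40 − 13·3
1 = −13·243 + 79·40
1 = 79·3199 − 1040·243
1 = −1040·9840 + 3199·3199
1 = 3199·52399 − 17035·9840
1 = −17035·743426 + 241689·52399
So 52399·(241689) ≡ 1 (mod 743426), giving 52399⁻¹ ≡ 241689.
x ≡ 52399⁻¹·47443 ≡ 241689·47443 ≡ 592029 (mod 743426).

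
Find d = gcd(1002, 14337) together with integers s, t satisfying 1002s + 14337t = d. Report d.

3

Repeated division:
14337 = 14·1002 + 309
1002 = 3·309 + 75
309 = 4·75 + 9
75 = 8·9 + 3
9 = 3·3 + 0
gcd(1002, 14337) = 3.
Express as a combination:
3 = 75 − 8·9
3 = −8·309 + 33·75
3 = 33·1002 − 107·309
3 = −107·14337 + 1531·1002
So 3 = (-107)·14337 + (1531)·1002.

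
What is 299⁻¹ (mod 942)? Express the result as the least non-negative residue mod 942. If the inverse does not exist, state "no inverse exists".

gcd(942, 299) by repeated division:
942 = 3·299 + 45
299 = 6·45 + 29
45 = 1·29 + 16
29 = 1·16 + 13
16 = 1·13 + 3
13 = 4·3 + 1
3 = 3·1 + 0
Since gcd(299, 942) = 1, back-substitute to write 1 as a combination:
1 = 13 − 4·3
1 = −4·16 + 5·13
1 = 5·29 − 9·16
1 = −9·45 + 14·29
1 = 14·299 − 93·45
1 = −93·942 + 293·299
So 299·293 ≡ 1 (mod 942).

293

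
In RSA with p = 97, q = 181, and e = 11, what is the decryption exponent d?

1571

φ(n) = (p−1)(q−1) = 96·180 = 17280.
Need d with 11·d ≡ 1 (mod 17280). Apply the extended Euclidean algorithm:
17280 = 1570·11 + 10
11 = 1·10 + 1
10 = 10·1 + 0
Back-substitute:
1 = 11 − 10
1 = −17280 + 1571·11
So 11·1571 ≡ 1 (mod 17280), hence d = 1571.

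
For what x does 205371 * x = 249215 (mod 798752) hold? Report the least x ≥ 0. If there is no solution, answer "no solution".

First find gcd(205371, 798752):
798752 = 3*205371 + 182639
205371 = 1*182639 + 22732
182639 = 8*22732 + 783
22732 = 29*783 + 25
783 = 31*25 + 8
25 = 3*8 + 1
8 = 8*1 + 0
gcd = 1, so a unique solution mod 798752 exists.
Back-substitute for the Bézout coefficients:
1 = 25 − 3·8
1 = −3·783 + 94·25
1 = 94·22732 − 2729·783
1 = −2729·182639 + 21926·22732
1 = 21926·205371 − 24655·182639
1 = −24655·798752 + 95891·205371
So 205371·(95891) ≡ 1 (mod 798752), giving 205371⁻¹ ≡ 95891.
x ≡ 205371⁻¹·249215 ≡ 95891·249215 ≡ 413229 (mod 798752).

413229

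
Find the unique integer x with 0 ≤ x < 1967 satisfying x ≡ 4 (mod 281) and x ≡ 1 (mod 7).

Write x = 4 + 281·k. Then 281·k ≡ 1 − 4 ≡ 4 (mod 7).
Need 281⁻¹ mod 7. Extended Euclid on (7, 1):
7 = 7×1 + 0
281⁻¹ ≡ 1 (mod 7), so k ≡ 1·4 ≡ 4 (mod 7).
x = 4 + 281·4 = 1128.

1128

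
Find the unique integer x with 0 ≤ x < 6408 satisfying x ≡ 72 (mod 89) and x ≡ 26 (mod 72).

Write x = 72 + 89·k. Then 89·k ≡ 26 − 72 ≡ 26 (mod 72).
Need 89⁻¹ mod 72. Extended Euclid on (72, 17):
72 = 4×17 + 4
17 = 4×4 + 1
4 = 4×1 + 0
Back-substitute:
1 = 17 − 4·4
1 = −4·72 + 17·17
89⁻¹ ≡ 17 (mod 72), so k ≡ 17·26 ≡ 10 (mod 72).
x = 72 + 89·10 = 962.

962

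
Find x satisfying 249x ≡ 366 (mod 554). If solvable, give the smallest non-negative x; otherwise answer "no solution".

First find gcd(249, 554):
554 = 2·249 + 56
249 = 4·56 + 25
56 = 2·25 + 6
25 = 4·6 + 1
6 = 6·1 + 0
gcd = 1, so a unique solution mod 554 exists.
Back-substitute for the Bézout coefficients:
1 = 25 − 4·6
1 = −4·56 + 9·25
1 = 9·249 − 40·56
1 = −40·554 + 89·249
So 249·(89) ≡ 1 (mod 554), giving 249⁻¹ ≡ 89.
x ≡ 249⁻¹·366 ≡ 89·366 ≡ 442 (mod 554).

442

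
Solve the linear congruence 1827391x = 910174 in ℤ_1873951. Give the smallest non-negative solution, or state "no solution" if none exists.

First find gcd(1827391, 1873951):
1873951 = 1×1827391 + 46560
1827391 = 39×46560 + 11551
46560 = 4×11551 + 356
11551 = 32×356 + 159
356 = 2×159 + 38
159 = 4×38 + 7
38 = 5×7 + 3
7 = 2×3 + 1
3 = 3×1 + 0
gcd = 1, so a unique solution mod 1873951 exists.
Back-substitute for the Bézout coefficients:
1 = 7 − 2·3
1 = −2·38 + 11·7
1 = 11·159 − 46·38
1 = −46·356 + 103·159
1 = 103·11551 − 3342·356
1 = −3342·46560 + 13471·11551
1 = 13471·1827391 − 528711·46560
1 = −528711·1873951 + 542182·1827391
So 1827391·(542182) ≡ 1 (mod 1873951), giving 1827391⁻¹ ≡ 542182.
x ≡ 1827391⁻¹·910174 ≡ 542182·910174 ≡ 1199132 (mod 1873951).

1199132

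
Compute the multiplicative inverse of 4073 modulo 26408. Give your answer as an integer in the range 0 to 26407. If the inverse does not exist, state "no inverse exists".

Extended Euclidean algorithm:
26408 = 6×4073 + 1970
4073 = 2×1970 + 133
1970 = 14×133 + 108
133 = 1×108 + 25
108 = 4×25 + 8
25 = 3×8 + 1
8 = 8×1 + 0
The gcd is 1. Working backward:
1 = 25 − 3·8
1 = −3·108 + 13·25
1 = 13·133 − 16·108
1 = −16·1970 + 237·133
1 = 237·4073 − 490·1970
1 = −490·26408 + 3177·4073
So 4073·3177 ≡ 1 (mod 26408).

3177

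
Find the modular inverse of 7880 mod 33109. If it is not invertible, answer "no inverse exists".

Extended Euclidean algorithm:
33109 = 4·7880 + 1589
7880 = 4·1589 + 1524
1589 = 1·1524 + 65
1524 = 23·65 + 29
65 = 2·29 + 7
29 = 4·7 + 1
7 = 7·1 + 0
Since gcd(7880, 33109) = 1, back-substitute to write 1 as a combination:
1 = 29 − 4·7
1 = −4·65 + 9·29
1 = 9·1524 − 211·65
1 = −211·1589 + 220·1524
1 = 220·7880 − 1091·1589
1 = −1091·33109 + 4584·7880
So 7880·4584 ≡ 1 (mod 33109).

4584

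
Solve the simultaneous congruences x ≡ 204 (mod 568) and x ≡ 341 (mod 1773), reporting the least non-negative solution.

Write x = 204 + 568·k. Then 568·k ≡ 341 − 204 ≡ 137 (mod 1773).
Need 568⁻¹ mod 1773. Extended Euclid on (1773, 568):
1773 = 3·568 + 69
568 = 8·69 + 16
69 = 4·16 + 5
16 = 3·5 + 1
5 = 5·1 + 0
Back-substitute:
1 = 16 − 3·5
1 = −3·69 + 13·16
1 = 13·568 − 107·69
1 = −107·1773 + 334·568
568⁻¹ ≡ 334 (mod 1773), so k ≡ 334·137 ≡ 1433 (mod 1773).
x = 204 + 568·1433 = 814148.

814148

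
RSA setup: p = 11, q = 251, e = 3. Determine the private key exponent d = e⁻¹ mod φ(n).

1667

φ(n) = (p−1)(q−1) = 10·250 = 2500.
Need d with 3·d ≡ 1 (mod 2500). Apply the extended Euclidean algorithm:
2500 = 833×3 + 1
3 = 3×1 + 0
Back-substitute:
1 = 2500 − 833·3
So 3·(-833) ≡ 1 (mod 2500), hence d ≡ -833 ≡ 1667 (mod 2500).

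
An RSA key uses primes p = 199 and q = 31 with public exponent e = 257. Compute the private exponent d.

φ(n) = (p−1)(q−1) = 198·30 = 5940.
Need d with 257·d ≡ 1 (mod 5940). Apply the extended Euclidean algorithm:
5940 = 23*257 + 29
257 = 8*29 + 25
29 = 1*25 + 4
25 = 6*4 + 1
4 = 4*1 + 0
Back-substitute:
1 = 25 − 6·4
1 = −6·29 + 7·25
1 = 7·257 − 62·29
1 = −62·5940 + 1433·257
So 257·1433 ≡ 1 (mod 5940), hence d = 1433.

1433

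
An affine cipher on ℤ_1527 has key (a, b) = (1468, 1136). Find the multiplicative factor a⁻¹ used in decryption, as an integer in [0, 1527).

Extended Euclidean algorithm:
1527 = 1*1468 + 59
1468 = 24*59 + 52
59 = 1*52 + 7
52 = 7*7 + 3
7 = 2*3 + 1
3 = 3*1 + 0
The gcd is 1. Working backward:
1 = 7 − 2·3
1 = −2·52 + 15·7
1 = 15·59 − 17·52
1 = −17·1468 + 423·59
1 = 423·1527 − 440·1468
So 1468·(-440) ≡ 1 (mod 1527), and -440 ≡ 1087 (mod 1527).

1087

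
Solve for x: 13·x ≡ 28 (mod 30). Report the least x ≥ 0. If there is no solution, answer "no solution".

First find gcd(13, 30):
30 = 2×13 + 4
13 = 3×4 + 1
4 = 4×1 + 0
gcd = 1, so a unique solution mod 30 exists.
Back-substitute for the Bézout coefficients:
1 = 13 − 3·4
1 = −3·30 + 7·13
So 13·(7) ≡ 1 (mod 30), giving 13⁻¹ ≡ 7.
x ≡ 13⁻¹·28 ≡ 7·28 ≡ 16 (mod 30).

16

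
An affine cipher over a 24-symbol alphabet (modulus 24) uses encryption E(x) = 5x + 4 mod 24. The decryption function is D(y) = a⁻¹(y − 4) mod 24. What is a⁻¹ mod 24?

Run Euclid on (24, 5):
24 = 4*5 + 4
5 = 1*4 + 1
4 = 4*1 + 0
gcd = 1, so the inverse exists. Back-substitute:
1 = 5 − 4
1 = −24 + 5·5
So 5·5 ≡ 1 (mod 24).

5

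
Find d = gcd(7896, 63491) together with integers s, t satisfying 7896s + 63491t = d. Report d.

1

Apply Euclid's algorithm to 63491 and 7896:
63491 = 8×7896 + 323
7896 = 24×323 + 144
323 = 2×144 + 35
144 = 4×35 + 4
35 = 8×4 + 3
4 = 1×3 + 1
3 = 3×1 + 0
gcd(7896, 63491) = 1.
Express as a combination:
1 = 4 − 3
1 = −35 + 9·4
1 = 9·144 − 37·35
1 = −37·323 + 83·144
1 = 83·7896 − 2029·323
1 = −2029·63491 + 16315·7896
So 1 = (-2029)·63491 + (16315)·7896.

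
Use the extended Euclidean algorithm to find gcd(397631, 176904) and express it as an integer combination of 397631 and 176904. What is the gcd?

Repeated division:
397631 = 2·176904 + 43823
176904 = 4·43823 + 1612
43823 = 27·1612 + 299
1612 = 5·299 + 117
299 = 2·117 + 65
117 = 1·65 + 52
65 = 1·52 + 13
52 = 4·13 + 0
gcd(397631, 176904) = 13.
Working backward:
13 = 65 − 52
13 = −117 + 2·65
13 = 2·299 − 5·117
13 = −5·1612 + 27·299
13 = 27·43823 − 734·1612
13 = −734·176904 + 2963·43823
13 = 2963·397631 − 6660·176904
So 13 = (2963)·397631 + (-6660)·176904.

13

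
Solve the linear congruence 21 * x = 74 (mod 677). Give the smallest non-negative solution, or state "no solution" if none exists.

68

First find gcd(21, 677):
677 = 32*21 + 5
21 = 4*5 + 1
5 = 5*1 + 0
gcd = 1, so a unique solution mod 677 exists.
Back-substitute for the Bézout coefficients:
1 = 21 − 4·5
1 = −4·677 + 129·21
So 21·(129) ≡ 1 (mod 677), giving 21⁻¹ ≡ 129.
x ≡ 21⁻¹·74 ≡ 129·74 ≡ 68 (mod 677).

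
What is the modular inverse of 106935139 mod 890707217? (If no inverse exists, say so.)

110419931

Extended Euclidean algorithm:
890707217 = 8*106935139 + 35226105
106935139 = 3*35226105 + 1256824
35226105 = 28*1256824 + 35033
1256824 = 35*35033 + 30669
35033 = 1*30669 + 4364
30669 = 7*4364 + 121
4364 = 36*121 + 8
121 = 15*8 + 1
8 = 8*1 + 0
gcd = 1, so the inverse exists. Back-substitute:
1 = 121 − 15·8
1 = −15·4364 + 541·121
1 = 541·30669 − 3802·4364
1 = −3802·35033 + 4343·30669
1 = 4343·1256824 − 155807·35033
1 = −155807·35226105 + 4366939·1256824
1 = 4366939·106935139 − 13256624·35226105
1 = −13256624·890707217 + 110419931·106935139
So 106935139·110419931 ≡ 1 (mod 890707217).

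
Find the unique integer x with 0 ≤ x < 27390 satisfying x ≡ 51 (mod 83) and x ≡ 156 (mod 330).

3786

Write x = 51 + 83·k. Then 83·k ≡ 156 − 51 ≡ 105 (mod 330).
Need 83⁻¹ mod 330. Extended Euclid on (330, 83):
330 = 3×83 + 81
83 = 1×81 + 2
81 = 40×2 + 1
2 = 2×1 + 0
Back-substitute:
1 = 81 − 40·2
1 = −40·83 + 41·81
1 = 41·330 − 163·83
83⁻¹ ≡ 167 (mod 330), so k ≡ 167·105 ≡ 45 (mod 330).
x = 51 + 83·45 = 3786.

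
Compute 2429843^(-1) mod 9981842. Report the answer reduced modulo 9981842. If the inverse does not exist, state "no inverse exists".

Compute gcd(2429843, 9981842):
9981842 = 4·2429843 + 262470
2429843 = 9·262470 + 67613
262470 = 3·67613 + 59631
67613 = 1·59631 + 7982
59631 = 7·7982 + 3757
7982 = 2·3757 + 468
3757 = 8·468 + 13
468 = 36·13 + 0
gcd(2429843, 9981842) = 13 ≠ 1, so 2429843 has no multiplicative inverse modulo 9981842.

no inverse exists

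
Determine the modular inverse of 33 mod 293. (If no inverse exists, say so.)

222

Run Euclid on (293, 33):
293 = 8×33 + 29
33 = 1×29 + 4
29 = 7×4 + 1
4 = 4×1 + 0
gcd = 1, so the inverse exists. Back-substitute:
1 = 29 − 7·4
1 = −7·33 + 8·29
1 = 8·293 − 71·33
So 33·(-71) ≡ 1 (mod 293), and -71 ≡ 222 (mod 293).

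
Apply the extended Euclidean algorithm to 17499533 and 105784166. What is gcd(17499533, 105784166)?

Repeated division:
105784166 = 6*17499533 + 786968
17499533 = 22*786968 + 186237
786968 = 4*186237 + 42020
186237 = 4*42020 + 18157
42020 = 2*18157 + 5706
18157 = 3*5706 + 1039
5706 = 5*1039 + 511
1039 = 2*511 + 17
511 = 30*17 + 1
17 = 17*1 + 0
gcd(17499533, 105784166) = 1.
Express as a combination:
1 = 511 − 30·17
1 = −30·1039 + 61·511
1 = 61·5706 − 335·1039
1 = −335·18157 + 1066·5706
1 = 1066·42020 − 2467·18157
1 = −2467·186237 + 10934·42020
1 = 10934·786968 − 46203·186237
1 = −46203·17499533 + 1027400·786968
1 = 1027400·105784166 − 6210603·17499533
So 1 = (1027400)·105784166 + (-6210603)·17499533.

1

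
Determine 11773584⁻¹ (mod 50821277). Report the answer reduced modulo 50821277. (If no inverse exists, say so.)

27768179

gcd(50821277, 11773584) by repeated division:
50821277 = 4*11773584 + 3726941
11773584 = 3*3726941 + 592761
3726941 = 6*592761 + 170375
592761 = 3*170375 + 81636
170375 = 2*81636 + 7103
81636 = 11*7103 + 3503
7103 = 2*3503 + 97
3503 = 36*97 + 11
97 = 8*11 + 9
11 = 1*9 + 2
9 = 4*2 + 1
2 = 2*1 + 0
The gcd is 1. Working backward:
1 = 9 − 4·2
1 = −4·11 + 5·9
1 = 5·97 − 44·11
1 = −44·3503 + 1589·97
1 = 1589·7103 − 3222·3503
1 = −3222·81636 + 37031·7103
1 = 37031·170375 − 77284·81636
1 = −77284·592761 + 268883·170375
1 = 268883·3726941 − 1690582·592761
1 = −1690582·11773584 + 5340629·3726941
1 = 5340629·50821277 − 23053098·11773584
Thus 11773584·(-23053098) ≡ 1 (mod 50821277); reducing, -23053098 mod 50821277 = 27768179.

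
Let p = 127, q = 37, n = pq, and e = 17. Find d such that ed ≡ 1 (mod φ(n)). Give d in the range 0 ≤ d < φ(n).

φ(n) = (p−1)(q−1) = 126·36 = 4536.
Need d with 17·d ≡ 1 (mod 4536). Apply the extended Euclidean algorithm:
4536 = 266·17 + 14
17 = 1·14 + 3
14 = 4·3 + 2
3 = 1·2 + 1
2 = 2·1 + 0
Back-substitute:
1 = 3 − 2
1 = −14 + 5·3
1 = 5·17 − 6·14
1 = −6·4536 + 1601·17
So 17·1601 ≡ 1 (mod 4536), hence d = 1601.

1601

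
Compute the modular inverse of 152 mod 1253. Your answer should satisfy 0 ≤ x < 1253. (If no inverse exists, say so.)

948

Extended Euclidean algorithm:
1253 = 8×152 + 37
152 = 4×37 + 4
37 = 9×4 + 1
4 = 4×1 + 0
Since gcd(152, 1253) = 1, back-substitute to write 1 as a combination:
1 = 37 − 9·4
1 = −9·152 + 37·37
1 = 37·1253 − 305·152
Thus 152·(-305) ≡ 1 (mod 1253); reducing, -305 mod 1253 = 948.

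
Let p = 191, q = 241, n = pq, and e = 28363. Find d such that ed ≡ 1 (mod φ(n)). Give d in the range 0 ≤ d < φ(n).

44227

φ(n) = (p−1)(q−1) = 190·240 = 45600.
Need d with 28363·d ≡ 1 (mod 45600). Apply the extended Euclidean algorithm:
45600 = 1·28363 + 17237
28363 = 1·17237 + 11126
17237 = 1·11126 + 6111
11126 = 1·6111 + 5015
6111 = 1·5015 + 1096
5015 = 4·1096 + 631
1096 = 1·631 + 465
631 = 1·465 + 166
465 = 2·166 + 133
166 = 1·133 + 33
133 = 4·33 + 1
33 = 33·1 + 0
Back-substitute:
1 = 133 − 4·33
1 = −4·166 + 5·133
1 = 5·465 − 14·166
1 = −14·631 + 19·465
1 = 19·1096 − 33·631
1 = −33·5015 + 151·1096
1 = 151·6111 − 184·5015
1 = −184·11126 + 335·6111
1 = 335·17237 − 519·11126
1 = −519·28363 + 854·17237
1 = 854·45600 − 1373·28363
So 28363·(-1373) ≡ 1 (mod 45600), hence d ≡ -1373 ≡ 44227 (mod 45600).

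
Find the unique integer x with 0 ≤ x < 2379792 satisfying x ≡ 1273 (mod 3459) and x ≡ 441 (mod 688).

2104345

Write x = 1273 + 3459·k. Then 3459·k ≡ 441 − 1273 ≡ 544 (mod 688).
Need 3459⁻¹ mod 688. Extended Euclid on (688, 19):
688 = 36·19 + 4
19 = 4·4 + 3
4 = 1·3 + 1
3 = 3·1 + 0
Back-substitute:
1 = 4 − 3
1 = −19 + 5·4
1 = 5·688 − 181·19
3459⁻¹ ≡ 507 (mod 688), so k ≡ 507·544 ≡ 608 (mod 688).
x = 1273 + 3459·608 = 2104345.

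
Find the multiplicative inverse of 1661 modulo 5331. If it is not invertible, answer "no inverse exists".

Run Euclid on (5331, 1661):
5331 = 3·1661 + 348
1661 = 4·348 + 269
348 = 1·269 + 79
269 = 3·79 + 32
79 = 2·32 + 15
32 = 2·15 + 2
15 = 7·2 + 1
2 = 2·1 + 0
Since gcd(1661, 5331) = 1, back-substitute to write 1 as a combination:
1 = 15 − 7·2
1 = −7·32 + 15·15
1 = 15·79 − 37·32
1 = −37·269 + 126·79
1 = 126·348 − 163·269
1 = −163·1661 + 778·348
1 = 778·5331 − 2497·1661
Hence 1661⁻¹ ≡ -2497 ≡ 2834 (mod 5331).

2834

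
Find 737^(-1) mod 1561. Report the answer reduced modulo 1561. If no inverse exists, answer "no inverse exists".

Extended Euclidean algorithm:
1561 = 2×737 + 87
737 = 8×87 + 41
87 = 2×41 + 5
41 = 8×5 + 1
5 = 5×1 + 0
gcd = 1, so the inverse exists. Back-substitute:
1 = 41 − 8·5
1 = −8·87 + 17·41
1 = 17·737 − 144·87
1 = −144·1561 + 305·737
So 737·305 ≡ 1 (mod 1561).

305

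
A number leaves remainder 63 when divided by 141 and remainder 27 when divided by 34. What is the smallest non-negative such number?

Write x = 63 + 141·k. Then 141·k ≡ 27 − 63 ≡ 32 (mod 34).
Need 141⁻¹ mod 34. Extended Euclid on (34, 5):
34 = 6×5 + 4
5 = 1×4 + 1
4 = 4×1 + 0
Back-substitute:
1 = 5 − 4
1 = −34 + 7·5
141⁻¹ ≡ 7 (mod 34), so k ≡ 7·32 ≡ 20 (mod 34).
x = 63 + 141·20 = 2883.

2883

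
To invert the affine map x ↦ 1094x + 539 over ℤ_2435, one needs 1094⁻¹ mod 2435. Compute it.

69

Apply the Euclidean algorithm to 2435 and 1094:
2435 = 2·1094 + 247
1094 = 4·247 + 106
247 = 2·106 + 35
106 = 3·35 + 1
35 = 35·1 + 0
The gcd is 1. Working backward:
1 = 106 − 3·35
1 = −3·247 + 7·106
1 = 7·1094 − 31·247
1 = −31·2435 + 69·1094
So 1094·69 ≡ 1 (mod 2435).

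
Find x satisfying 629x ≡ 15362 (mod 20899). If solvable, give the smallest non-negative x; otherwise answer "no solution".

2317

First find gcd(629, 20899):
20899 = 33×629 + 142
629 = 4×142 + 61
142 = 2×61 + 20
61 = 3×20 + 1
20 = 20×1 + 0
gcd = 1, so a unique solution mod 20899 exists.
Back-substitute for the Bézout coefficients:
1 = 61 − 3·20
1 = −3·142 + 7·61
1 = 7·629 − 31·142
1 = −31·20899 + 1030·629
So 629·(1030) ≡ 1 (mod 20899), giving 629⁻¹ ≡ 1030.
x ≡ 629⁻¹·15362 ≡ 1030·15362 ≡ 2317 (mod 20899).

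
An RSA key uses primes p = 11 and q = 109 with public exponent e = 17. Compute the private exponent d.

φ(n) = (p−1)(q−1) = 10·108 = 1080.
Need d with 17·d ≡ 1 (mod 1080). Apply the extended Euclidean algorithm:
1080 = 63*17 + 9
17 = 1*9 + 8
9 = 1*8 + 1
8 = 8*1 + 0
Back-substitute:
1 = 9 − 8
1 = −17 + 2·9
1 = 2·1080 − 127·17
So 17·(-127) ≡ 1 (mod 1080), hence d ≡ -127 ≡ 953 (mod 1080).

953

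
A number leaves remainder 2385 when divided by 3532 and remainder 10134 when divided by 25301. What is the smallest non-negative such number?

7878745

Write x = 2385 + 3532·k. Then 3532·k ≡ 10134 − 2385 ≡ 7749 (mod 25301).
Need 3532⁻¹ mod 25301. Extended Euclid on (25301, 3532):
25301 = 7×3532 + 577
3532 = 6×577 + 70
577 = 8×70 + 17
70 = 4×17 + 2
17 = 8×2 + 1
2 = 2×1 + 0
Back-substitute:
1 = 17 − 8·2
1 = −8·70 + 33·17
1 = 33·577 − 272·70
1 = −272·3532 + 1665·577
1 = 1665·25301 − 11927·3532
3532⁻¹ ≡ 13374 (mod 25301), so k ≡ 13374·7749 ≡ 2230 (mod 25301).
x = 2385 + 3532·2230 = 7878745.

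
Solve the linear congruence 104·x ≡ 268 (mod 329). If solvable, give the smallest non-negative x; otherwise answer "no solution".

First find gcd(104, 329):
329 = 3*104 + 17
104 = 6*17 + 2
17 = 8*2 + 1
2 = 2*1 + 0
gcd = 1, so a unique solution mod 329 exists.
Back-substitute for the Bézout coefficients:
1 = 17 − 8·2
1 = −8·104 + 49·17
1 = 49·329 − 155·104
So 104·(-155) ≡ 1 (mod 329), giving 104⁻¹ ≡ 174.
x ≡ 104⁻¹·268 ≡ 174·268 ≡ 243 (mod 329).

243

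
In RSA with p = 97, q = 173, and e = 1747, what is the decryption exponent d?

16219

φ(n) = (p−1)(q−1) = 96·172 = 16512.
Need d with 1747·d ≡ 1 (mod 16512). Apply the extended Euclidean algorithm:
16512 = 9×1747 + 789
1747 = 2×789 + 169
789 = 4×169 + 113
169 = 1×113 + 56
113 = 2×56 + 1
56 = 56×1 + 0
Back-substitute:
1 = 113 − 2·56
1 = −2·169 + 3·113
1 = 3·789 − 14·169
1 = −14·1747 + 31·789
1 = 31·16512 − 293·1747
So 1747·(-293) ≡ 1 (mod 16512), hence d ≡ -293 ≡ 16219 (mod 16512).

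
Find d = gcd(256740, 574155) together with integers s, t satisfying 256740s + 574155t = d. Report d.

15

Euclidean algorithm:
574155 = 2*256740 + 60675
256740 = 4*60675 + 14040
60675 = 4*14040 + 4515
14040 = 3*4515 + 495
4515 = 9*495 + 60
495 = 8*60 + 15
60 = 4*15 + 0
gcd(256740, 574155) = 15.
Express as a combination:
15 = 495 − 8·60
15 = −8·4515 + 73·495
15 = 73·14040 − 227·4515
15 = −227·60675 + 981·14040
15 = 981·256740 − 4151·60675
15 = −4151·574155 + 9283·256740
So 15 = (-4151)·574155 + (9283)·256740.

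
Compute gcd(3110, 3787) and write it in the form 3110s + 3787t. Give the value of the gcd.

Apply Euclid's algorithm to 3787 and 3110:
3787 = 1*3110 + 677
3110 = 4*677 + 402
677 = 1*402 + 275
402 = 1*275 + 127
275 = 2*127 + 21
127 = 6*21 + 1
21 = 21*1 + 0
gcd(3110, 3787) = 1.
Working backward:
1 = 127 − 6·21
1 = −6·275 + 13·127
1 = 13·402 − 19·275
1 = −19·677 + 32·402
1 = 32·3110 − 147·677
1 = −147·3787 + 179·3110
So 1 = (-147)·3787 + (179)·3110.

1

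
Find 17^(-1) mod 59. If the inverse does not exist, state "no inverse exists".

7

Run Euclid on (59, 17):
59 = 3·17 + 8
17 = 2·8 + 1
8 = 8·1 + 0
gcd = 1, so the inverse exists. Back-substitute:
1 = 17 − 2·8
1 = −2·59 + 7·17
So 17·7 ≡ 1 (mod 59).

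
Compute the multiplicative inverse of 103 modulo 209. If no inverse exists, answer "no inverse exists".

gcd(209, 103) by repeated division:
209 = 2×103 + 3
103 = 34×3 + 1
3 = 3×1 + 0
gcd = 1, so the inverse exists. Back-substitute:
1 = 103 − 34·3
1 = −34·209 + 69·103
So 103·69 ≡ 1 (mod 209).

69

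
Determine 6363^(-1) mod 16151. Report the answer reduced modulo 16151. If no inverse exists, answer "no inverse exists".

9087

Extended Euclidean algorithm:
16151 = 2×6363 + 3425
6363 = 1×3425 + 2938
3425 = 1×2938 + 487
2938 = 6×487 + 16
487 = 30×16 + 7
16 = 2×7 + 2
7 = 3×2 + 1
2 = 2×1 + 0
The gcd is 1. Working backward:
1 = 7 − 3·2
1 = −3·16 + 7·7
1 = 7·487 − 213·16
1 = −213·2938 + 1285·487
1 = 1285·3425 − 1498·2938
1 = −1498·6363 + 2783·3425
1 = 2783·16151 − 7064·6363
So 6363·(-7064) ≡ 1 (mod 16151), and -7064 ≡ 9087 (mod 16151).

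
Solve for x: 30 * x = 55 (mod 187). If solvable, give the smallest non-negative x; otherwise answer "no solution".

33

First find gcd(30, 187):
187 = 6*30 + 7
30 = 4*7 + 2
7 = 3*2 + 1
2 = 2*1 + 0
gcd = 1, so a unique solution mod 187 exists.
Back-substitute for the Bézout coefficients:
1 = 7 − 3·2
1 = −3·30 + 13·7
1 = 13·187 − 81·30
So 30·(-81) ≡ 1 (mod 187), giving 30⁻¹ ≡ 106.
x ≡ 30⁻¹·55 ≡ 106·55 ≡ 33 (mod 187).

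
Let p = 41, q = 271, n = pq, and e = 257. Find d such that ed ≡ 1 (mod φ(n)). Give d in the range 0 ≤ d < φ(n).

φ(n) = (p−1)(q−1) = 40·270 = 10800.
Need d with 257·d ≡ 1 (mod 10800). Apply the extended Euclidean algorithm:
10800 = 42×257 + 6
257 = 42×6 + 5
6 = 1×5 + 1
5 = 5×1 + 0
Back-substitute:
1 = 6 − 5
1 = −257 + 43·6
1 = 43·10800 − 1807·257
So 257·(-1807) ≡ 1 (mod 10800), hence d ≡ -1807 ≡ 8993 (mod 10800).

8993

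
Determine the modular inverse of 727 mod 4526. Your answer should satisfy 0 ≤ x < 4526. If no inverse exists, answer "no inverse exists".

Extended Euclidean algorithm:
4526 = 6*727 + 164
727 = 4*164 + 71
164 = 2*71 + 22
71 = 3*22 + 5
22 = 4*5 + 2
5 = 2*2 + 1
2 = 2*1 + 0
gcd = 1, so the inverse exists. Back-substitute:
1 = 5 − 2·2
1 = −2·22 + 9·5
1 = 9·71 − 29·22
1 = −29·164 + 67·71
1 = 67·727 − 297·164
1 = −297·4526 + 1849·727
So 727·1849 ≡ 1 (mod 4526).

1849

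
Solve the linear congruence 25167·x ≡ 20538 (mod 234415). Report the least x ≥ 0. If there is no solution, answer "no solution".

First find gcd(25167, 234415):
234415 = 9×25167 + 7912
25167 = 3×7912 + 1431
7912 = 5×1431 + 757
1431 = 1×757 + 674
757 = 1×674 + 83
674 = 8×83 + 10
83 = 8×10 + 3
10 = 3×3 + 1
3 = 3×1 + 0
gcd = 1, so a unique solution mod 234415 exists.
Back-substitute for the Bézout coefficients:
1 = 10 − 3·3
1 = −3·83 + 25·10
1 = 25·674 − 203·83
1 = −203·757 + 228·674
1 = 228·1431 − 431·757
1 = −431·7912 + 2383·1431
1 = 2383·25167 − 7580·7912
1 = −7580·234415 + 70603·25167
So 25167·(70603) ≡ 1 (mod 234415), giving 25167⁻¹ ≡ 70603.
x ≡ 25167⁻¹·20538 ≡ 70603·20538 ≡ 187639 (mod 234415).

187639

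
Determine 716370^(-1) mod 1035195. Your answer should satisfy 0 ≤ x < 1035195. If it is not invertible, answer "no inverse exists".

Compute gcd(716370, 1035195):
1035195 = 1×716370 + 318825
716370 = 2×318825 + 78720
318825 = 4×78720 + 3945
78720 = 19×3945 + 3765
3945 = 1×3765 + 180
3765 = 20×180 + 165
180 = 1×165 + 15
165 = 11×15 + 0
The gcd is 15, not 1, hence no inverse exists.

no inverse exists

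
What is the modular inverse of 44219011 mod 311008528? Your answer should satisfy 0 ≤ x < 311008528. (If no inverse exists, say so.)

50801995

gcd(311008528, 44219011) by repeated division:
311008528 = 7·44219011 + 1475451
44219011 = 29·1475451 + 1430932
1475451 = 1·1430932 + 44519
1430932 = 32·44519 + 6324
44519 = 7·6324 + 251
6324 = 25·251 + 49
251 = 5·49 + 6
49 = 8·6 + 1
6 = 6·1 + 0
gcd = 1, so the inverse exists. Back-substitute:
1 = 49 − 8·6
1 = −8·251 + 41·49
1 = 41·6324 − 1033·251
1 = −1033·44519 + 7272·6324
1 = 7272·1430932 − 233737·44519
1 = −233737·1475451 + 241009·1430932
1 = 241009·44219011 − 7222998·1475451
1 = −7222998·311008528 + 50801995·44219011
So 44219011·50801995 ≡ 1 (mod 311008528).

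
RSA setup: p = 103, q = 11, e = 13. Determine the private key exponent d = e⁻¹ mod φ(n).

φ(n) = (p−1)(q−1) = 102·10 = 1020.
Need d with 13·d ≡ 1 (mod 1020). Apply the extended Euclidean algorithm:
1020 = 78*13 + 6
13 = 2*6 + 1
6 = 6*1 + 0
Back-substitute:
1 = 13 − 2·6
1 = −2·1020 + 157·13
So 13·157 ≡ 1 (mod 1020), hence d = 157.

157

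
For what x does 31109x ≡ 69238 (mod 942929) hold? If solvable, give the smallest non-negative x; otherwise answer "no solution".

25069

First find gcd(31109, 942929):
942929 = 30·31109 + 9659
31109 = 3·9659 + 2132
9659 = 4·2132 + 1131
2132 = 1·1131 + 1001
1131 = 1·1001 + 130
1001 = 7·130 + 91
130 = 1·91 + 39
91 = 2·39 + 13
39 = 3·13 + 0
gcd = 13 and 13 | 69238, so solutions exist. Divide through by 13: 2393x ≡ 5326 (mod 72533).
Now find 2393⁻¹ mod 72533:
72533 = 30×2393 + 743
2393 = 3×743 + 164
743 = 4×164 + 87
164 = 1×87 + 77
87 = 1×77 + 10
77 = 7×10 + 7
10 = 1×7 + 3
7 = 2×3 + 1
3 = 3×1 + 0
Back-substitute:
1 = 7 − 2·3
1 = −2·10 + 3·7
1 = 3·77 − 23·10
1 = −23·87 + 26·77
1 = 26·164 − 49·87
1 = −49·743 + 222·164
1 = 222·2393 − 715·743
1 = −715·72533 + 21672·2393
So 2393⁻¹ ≡ 21672 (mod 72533).
Then x ≡ 21672·5326 ≡ 25069 (mod 72533); the smallest non-negative solution is x = 25069.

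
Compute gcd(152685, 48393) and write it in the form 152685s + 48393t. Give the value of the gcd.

Apply Euclid's algorithm to 152685 and 48393:
152685 = 3·48393 + 7506
48393 = 6·7506 + 3357
7506 = 2·3357 + 792
3357 = 4·792 + 189
792 = 4·189 + 36
189 = 5·36 + 9
36 = 4·9 + 0
gcd(152685, 48393) = 9.
Express as a combination:
9 = 189 − 5·36
9 = −5·792 + 21·189
9 = 21·3357 − 89·792
9 = −89·7506 + 199·3357
9 = 199·48393 − 1283·7506
9 = −1283·152685 + 4048·48393
So 9 = (-1283)·152685 + (4048)·48393.

9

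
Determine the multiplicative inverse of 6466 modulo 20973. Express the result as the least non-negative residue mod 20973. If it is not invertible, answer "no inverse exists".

Apply the Euclidean algorithm to 20973 and 6466:
20973 = 3*6466 + 1575
6466 = 4*1575 + 166
1575 = 9*166 + 81
166 = 2*81 + 4
81 = 20*4 + 1
4 = 4*1 + 0
Since gcd(6466, 20973) = 1, back-substitute to write 1 as a combination:
1 = 81 − 20·4
1 = −20·166 + 41·81
1 = 41·1575 − 389·166
1 = −389·6466 + 1597·1575
1 = 1597·20973 − 5180·6466
Hence 6466⁻¹ ≡ -5180 ≡ 15793 (mod 20973).

15793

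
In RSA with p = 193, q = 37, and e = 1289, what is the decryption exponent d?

φ(n) = (p−1)(q−1) = 192·36 = 6912.
Need d with 1289·d ≡ 1 (mod 6912). Apply the extended Euclidean algorithm:
6912 = 5*1289 + 467
1289 = 2*467 + 355
467 = 1*355 + 112
355 = 3*112 + 19
112 = 5*19 + 17
19 = 1*17 + 2
17 = 8*2 + 1
2 = 2*1 + 0
Back-substitute:
1 = 17 − 8·2
1 = −8·19 + 9·17
1 = 9·112 − 53·19
1 = −53·355 + 168·112
1 = 168·467 − 221·355
1 = −221·1289 + 610·467
1 = 610·6912 − 3271·1289
So 1289·(-3271) ≡ 1 (mod 6912), hence d ≡ -3271 ≡ 3641 (mod 6912).

3641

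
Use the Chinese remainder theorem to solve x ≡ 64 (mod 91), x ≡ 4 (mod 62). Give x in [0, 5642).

2794

Write x = 64 + 91·k. Then 91·k ≡ 4 − 64 ≡ 2 (mod 62).
Need 91⁻¹ mod 62. Extended Euclid on (62, 29):
62 = 2*29 + 4
29 = 7*4 + 1
4 = 4*1 + 0
Back-substitute:
1 = 29 − 7·4
1 = −7·62 + 15·29
91⁻¹ ≡ 15 (mod 62), so k ≡ 15·2 ≡ 30 (mod 62).
x = 64 + 91·30 = 2794.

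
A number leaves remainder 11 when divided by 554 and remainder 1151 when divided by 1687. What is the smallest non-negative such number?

Write x = 11 + 554·k. Then 554·k ≡ 1151 − 11 ≡ 1140 (mod 1687).
Need 554⁻¹ mod 1687. Extended Euclid on (1687, 554):
1687 = 3*554 + 25
554 = 22*25 + 4
25 = 6*4 + 1
4 = 4*1 + 0
Back-substitute:
1 = 25 − 6·4
1 = −6·554 + 133·25
1 = 133·1687 − 405·554
554⁻¹ ≡ 1282 (mod 1687), so k ≡ 1282·1140 ≡ 538 (mod 1687).
x = 11 + 554·538 = 298063.

298063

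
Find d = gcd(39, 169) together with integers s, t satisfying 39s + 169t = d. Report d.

Apply Euclid's algorithm to 169 and 39:
169 = 4*39 + 13
39 = 3*13 + 0
gcd(39, 169) = 13.
Express as a combination:
13 = 169 − 4·39
So 13 = (1)·169 + (-4)·39.

13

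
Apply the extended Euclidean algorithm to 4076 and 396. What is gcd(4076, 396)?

4

Euclidean algorithm:
4076 = 10*396 + 116
396 = 3*116 + 48
116 = 2*48 + 20
48 = 2*20 + 8
20 = 2*8 + 4
8 = 2*4 + 0
gcd(4076, 396) = 4.
Back-substituting:
4 = 20 − 2·8
4 = −2·48 + 5·20
4 = 5·116 − 12·48
4 = −12·396 + 41·116
4 = 41·4076 − 422·396
So 4 = (41)·4076 + (-422)·396.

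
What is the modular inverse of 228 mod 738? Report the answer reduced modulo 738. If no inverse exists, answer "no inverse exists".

no inverse exists

Euclidean algorithm on 738, 228:
738 = 3*228 + 54
228 = 4*54 + 12
54 = 4*12 + 6
12 = 2*6 + 0
Since gcd = 6 > 1, 228 is not a unit mod 738.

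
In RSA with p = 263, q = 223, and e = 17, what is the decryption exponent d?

41057

φ(n) = (p−1)(q−1) = 262·222 = 58164.
Need d with 17·d ≡ 1 (mod 58164). Apply the extended Euclidean algorithm:
58164 = 3421×17 + 7
17 = 2×7 + 3
7 = 2×3 + 1
3 = 3×1 + 0
Back-substitute:
1 = 7 − 2·3
1 = −2·17 + 5·7
1 = 5·58164 − 17107·17
So 17·(-17107) ≡ 1 (mod 58164), hence d ≡ -17107 ≡ 41057 (mod 58164).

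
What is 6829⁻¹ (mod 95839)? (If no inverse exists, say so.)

Extended Euclidean algorithm:
95839 = 14·6829 + 233
6829 = 29·233 + 72
233 = 3·72 + 17
72 = 4·17 + 4
17 = 4·4 + 1
4 = 4·1 + 0
Since gcd(6829, 95839) = 1, back-substitute to write 1 as a combination:
1 = 17 − 4·4
1 = −4·72 + 17·17
1 = 17·233 − 55·72
1 = −55·6829 + 1612·233
1 = 1612·95839 − 22623·6829
So 6829·(-22623) ≡ 1 (mod 95839), and -22623 ≡ 73216 (mod 95839).

73216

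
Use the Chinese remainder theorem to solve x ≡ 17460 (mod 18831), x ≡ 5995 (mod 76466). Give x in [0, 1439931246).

1265441829

Write x = 17460 + 18831·k. Then 18831·k ≡ 5995 − 17460 ≡ 65001 (mod 76466).
Need 18831⁻¹ mod 76466. Extended Euclid on (76466, 18831):
76466 = 4*18831 + 1142
18831 = 16*1142 + 559
1142 = 2*559 + 24
559 = 23*24 + 7
24 = 3*7 + 3
7 = 2*3 + 1
3 = 3*1 + 0
Back-substitute:
1 = 7 − 2·3
1 = −2·24 + 7·7
1 = 7·559 − 163·24
1 = −163·1142 + 333·559
1 = 333·18831 − 5491·1142
1 = −5491·76466 + 22297·18831
18831⁻¹ ≡ 22297 (mod 76466), so k ≡ 22297·65001 ≡ 67199 (mod 76466).
x = 17460 + 18831·67199 = 1265441829.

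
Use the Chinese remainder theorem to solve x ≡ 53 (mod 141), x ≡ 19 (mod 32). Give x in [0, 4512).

Write x = 53 + 141·k. Then 141·k ≡ 19 − 53 ≡ 30 (mod 32).
Need 141⁻¹ mod 32. Extended Euclid on (32, 13):
32 = 2*13 + 6
13 = 2*6 + 1
6 = 6*1 + 0
Back-substitute:
1 = 13 − 2·6
1 = −2·32 + 5·13
141⁻¹ ≡ 5 (mod 32), so k ≡ 5·30 ≡ 22 (mod 32).
x = 53 + 141·22 = 3155.

3155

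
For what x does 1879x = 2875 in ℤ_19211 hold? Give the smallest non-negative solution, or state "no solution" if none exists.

First find gcd(1879, 19211):
19211 = 10·1879 + 421
1879 = 4·421 + 195
421 = 2·195 + 31
195 = 6·31 + 9
31 = 3·9 + 4
9 = 2·4 + 1
4 = 4·1 + 0
gcd = 1, so a unique solution mod 19211 exists.
Back-substitute for the Bézout coefficients:
1 = 9 − 2·4
1 = −2·31 + 7·9
1 = 7·195 − 44·31
1 = −44·421 + 95·195
1 = 95·1879 − 424·421
1 = −424·19211 + 4335·1879
So 1879·(4335) ≡ 1 (mod 19211), giving 1879⁻¹ ≡ 4335.
x ≡ 1879⁻¹·2875 ≡ 4335·2875 ≡ 14397 (mod 19211).

14397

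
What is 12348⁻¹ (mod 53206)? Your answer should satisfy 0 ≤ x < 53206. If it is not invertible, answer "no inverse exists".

no inverse exists

Euclidean algorithm on 53206, 12348:
53206 = 4·12348 + 3814
12348 = 3·3814 + 906
3814 = 4·906 + 190
906 = 4·190 + 146
190 = 1·146 + 44
146 = 3·44 + 14
44 = 3·14 + 2
14 = 7·2 + 0
The gcd is 2, not 1, hence no inverse exists.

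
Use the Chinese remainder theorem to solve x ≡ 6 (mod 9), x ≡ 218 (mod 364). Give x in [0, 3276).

582

Write x = 6 + 9·k. Then 9·k ≡ 218 − 6 ≡ 212 (mod 364).
Need 9⁻¹ mod 364. Extended Euclid on (364, 9):
364 = 40×9 + 4
9 = 2×4 + 1
4 = 4×1 + 0
Back-substitute:
1 = 9 − 2·4
1 = −2·364 + 81·9
9⁻¹ ≡ 81 (mod 364), so k ≡ 81·212 ≡ 64 (mod 364).
x = 6 + 9·64 = 582.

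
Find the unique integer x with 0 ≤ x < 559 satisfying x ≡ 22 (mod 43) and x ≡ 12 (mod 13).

Write x = 22 + 43·k. Then 43·k ≡ 12 − 22 ≡ 3 (mod 13).
Need 43⁻¹ mod 13. Extended Euclid on (13, 4):
13 = 3*4 + 1
4 = 4*1 + 0
Back-substitute:
1 = 13 − 3·4
43⁻¹ ≡ 10 (mod 13), so k ≡ 10·3 ≡ 4 (mod 13).
x = 22 + 43·4 = 194.

194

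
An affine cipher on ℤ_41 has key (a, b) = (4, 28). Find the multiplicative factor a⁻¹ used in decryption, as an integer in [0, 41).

31

gcd(41, 4) by repeated division:
41 = 10×4 + 1
4 = 4×1 + 0
Since gcd(4, 41) = 1, back-substitute to write 1 as a combination:
1 = 41 − 10·4
Thus 4·(-10) ≡ 1 (mod 41); reducing, -10 mod 41 = 31.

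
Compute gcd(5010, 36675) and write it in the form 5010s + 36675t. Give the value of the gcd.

Apply Euclid's algorithm to 36675 and 5010:
36675 = 7·5010 + 1605
5010 = 3·1605 + 195
1605 = 8·195 + 45
195 = 4·45 + 15
45 = 3·15 + 0
gcd(5010, 36675) = 15.
Back-substituting:
15 = 195 − 4·45
15 = −4·1605 + 33·195
15 = 33·5010 − 103·1605
15 = −103·36675 + 754·5010
So 15 = (-103)·36675 + (754)·5010.

15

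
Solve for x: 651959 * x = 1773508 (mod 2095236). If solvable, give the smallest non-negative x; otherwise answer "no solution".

First find gcd(651959, 2095236):
2095236 = 3*651959 + 139359
651959 = 4*139359 + 94523
139359 = 1*94523 + 44836
94523 = 2*44836 + 4851
44836 = 9*4851 + 1177
4851 = 4*1177 + 143
1177 = 8*143 + 33
143 = 4*33 + 11
33 = 3*11 + 0
gcd = 11 and 11 | 1773508, so solutions exist. Divide through by 11: 59269x ≡ 161228 (mod 190476).
Now find 59269⁻¹ mod 190476:
190476 = 3*59269 + 12669
59269 = 4*12669 + 8593
12669 = 1*8593 + 4076
8593 = 2*4076 + 441
4076 = 9*441 + 107
441 = 4*107 + 13
107 = 8*13 + 3
13 = 4*3 + 1
3 = 3*1 + 0
Back-substitute:
1 = 13 − 4·3
1 = −4·107 + 33·13
1 = 33·441 − 136·107
1 = −136·4076 + 1257·441
1 = 1257·8593 − 2650·4076
1 = −2650·12669 + 3907·8593
1 = 3907·59269 − 18278·12669
1 = −18278·190476 + 58741·59269
So 59269⁻¹ ≡ 58741 (mod 190476).
Then x ≡ 58741·161228 ≡ 36752 (mod 190476); the smallest non-negative solution is x = 36752.

36752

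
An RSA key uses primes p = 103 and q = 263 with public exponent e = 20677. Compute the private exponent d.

φ(n) = (p−1)(q−1) = 102·262 = 26724.
Need d with 20677·d ≡ 1 (mod 26724). Apply the extended Euclidean algorithm:
26724 = 1·20677 + 6047
20677 = 3·6047 + 2536
6047 = 2·2536 + 975
2536 = 2·975 + 586
975 = 1·586 + 389
586 = 1·389 + 197
389 = 1·197 + 192
197 = 1·192 + 5
192 = 38·5 + 2
5 = 2·2 + 1
2 = 2·1 + 0
Back-substitute:
1 = 5 − 2·2
1 = −2·192 + 77·5
1 = 77·197 − 79·192
1 = −79·389 + 156·197
1 = 156·586 − 235·389
1 = −235·975 + 391·586
1 = 391·2536 − 1017·975
1 = −1017·6047 + 2425·2536
1 = 2425·20677 − 8292·6047
1 = −8292·26724 + 10717·20677
So 20677·10717 ≡ 1 (mod 26724), hence d = 10717.

10717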